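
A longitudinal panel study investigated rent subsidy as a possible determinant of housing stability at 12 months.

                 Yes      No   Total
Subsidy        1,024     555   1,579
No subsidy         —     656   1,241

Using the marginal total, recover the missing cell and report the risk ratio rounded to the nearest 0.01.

1.38

The missing cell is in the unexposed row: 1241 − 656 = 585.
So a = 1024, b = 555, c = 585, d = 656.
RR = [a/(a+b)] / [c/(c+d)] = (1024/1579) / (585/1241) = 0.64851/0.47139 = 1.37573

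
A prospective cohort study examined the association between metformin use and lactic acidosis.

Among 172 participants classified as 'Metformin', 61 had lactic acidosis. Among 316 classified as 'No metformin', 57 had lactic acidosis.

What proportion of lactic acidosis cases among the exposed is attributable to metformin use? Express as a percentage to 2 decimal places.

From the description: a = 61, b = 111, c = 57, d = 259.
Risk in exposed = 61/172 = 0.35465; risk in unexposed = 57/316 = 0.18038.
RR = 0.35465/0.18038 = 1.96614
AR% = (RR − 1)/RR × 100 = (1.96614 − 1)/1.96614 × 100 = 49.1388%

49.14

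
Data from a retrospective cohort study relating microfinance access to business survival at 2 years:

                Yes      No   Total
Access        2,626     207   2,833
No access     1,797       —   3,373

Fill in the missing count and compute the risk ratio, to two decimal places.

1.74

The missing cell is in the unexposed row: 3373 − 1797 = 1576.
So a = 2626, b = 207, c = 1797, d = 1576.
RR = [a/(a+b)] / [c/(c+d)] = (2626/2833) / (1797/3373) = 0.92693/0.53276 = 1.73987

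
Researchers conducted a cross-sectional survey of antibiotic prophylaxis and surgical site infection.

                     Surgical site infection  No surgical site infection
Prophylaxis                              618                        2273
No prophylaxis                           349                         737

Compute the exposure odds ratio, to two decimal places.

0.57

Cells: a = 618, b = 2273, c = 349, d = 737.
OR = (a·d)/(b·c) = (618 × 737) / (2273 × 349) = 455466 / 793277 = 0.57416
Exposure is associated with lower odds of surgical site infection (OR = 0.57 < 1).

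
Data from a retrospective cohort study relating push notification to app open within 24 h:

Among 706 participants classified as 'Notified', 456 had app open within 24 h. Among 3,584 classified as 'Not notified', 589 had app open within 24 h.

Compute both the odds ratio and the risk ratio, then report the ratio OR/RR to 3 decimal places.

2.360

From the description: a = 456, b = 250, c = 589, d = 2995.
OR = (456·2995)/(250·589) = 1365720/147250 = 9.27484
Risk in exposed = 456/706 = 0.64589; risk in unexposed = 589/3584 = 0.16434; RR = 3.93018
OR/RR = 9.27484 / 3.93018 = 2.35990
The outcome is not rare, so the OR lies further from 1 than the RR.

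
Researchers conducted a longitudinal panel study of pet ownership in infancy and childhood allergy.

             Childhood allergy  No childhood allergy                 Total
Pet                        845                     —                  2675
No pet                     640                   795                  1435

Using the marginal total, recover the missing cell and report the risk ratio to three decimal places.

0.708

The missing cell is in the exposed row: 2675 − 845 = 1830.
So a = 845, b = 1830, c = 640, d = 795.
RR = [a/(a+b)] / [c/(c+d)] = (845/2675) / (640/1435) = 0.31589/0.44599 = 0.70828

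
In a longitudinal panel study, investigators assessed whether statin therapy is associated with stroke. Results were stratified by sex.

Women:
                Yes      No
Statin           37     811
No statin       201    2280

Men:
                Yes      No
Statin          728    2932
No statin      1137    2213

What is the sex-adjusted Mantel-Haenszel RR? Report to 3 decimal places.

RR_MH = Σ(aᵢ·n₀ᵢ/nᵢ) / Σ(cᵢ·n₁ᵢ/nᵢ), with n₁ᵢ = aᵢ+bᵢ (exposed), n₀ᵢ = cᵢ+dᵢ (unexposed), nᵢ = n₁ᵢ+n₀ᵢ.
Stratum 1 (Women): n₁ = 848, n₀ = 2481, n = 3329; a·n₀/n = 37·2481/3329 = 27.5749; c·n₁/n = 201·848/3329 = 51.2010
Stratum 2 (Men): n₁ = 3660, n₀ = 3350, n = 7010; a·n₀/n = 728·3350/7010 = 347.9030; c·n₁/n = 1137·3660/7010 = 593.6405
RR_MH = (27.5749 + 347.9030) / (51.2010 + 593.6405) = 375.4779 / 644.8415 = 0.58228

0.582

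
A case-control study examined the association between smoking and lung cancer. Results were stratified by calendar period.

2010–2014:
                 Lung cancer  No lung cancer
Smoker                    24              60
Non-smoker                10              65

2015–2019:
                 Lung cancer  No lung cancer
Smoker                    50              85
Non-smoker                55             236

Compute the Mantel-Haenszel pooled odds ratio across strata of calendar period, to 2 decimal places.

2.54

OR_MH = Σ(aᵢdᵢ/nᵢ) / Σ(bᵢcᵢ/nᵢ), where nᵢ is the stratum total.
Stratum 1 (2010–2014): n = 159; a·d/n = 24·65/159 = 9.8113; b·c/n = 60·10/159 = 3.7736
Stratum 2 (2015–2019): n = 426; a·d/n = 50·236/426 = 27.6995; b·c/n = 85·55/426 = 10.9742
OR_MH = (9.8113 + 27.6995) / (3.7736 + 10.9742) = 37.5109 / 14.7478 = 2.54349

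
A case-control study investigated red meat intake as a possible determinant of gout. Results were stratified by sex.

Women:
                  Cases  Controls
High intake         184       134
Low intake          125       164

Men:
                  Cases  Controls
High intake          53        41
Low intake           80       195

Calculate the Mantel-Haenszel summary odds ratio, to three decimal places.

OR_MH = Σ(aᵢdᵢ/nᵢ) / Σ(bᵢcᵢ/nᵢ), where nᵢ is the stratum total.
Stratum 1 (Women): n = 607; a·d/n = 184·164/607 = 49.7133; b·c/n = 134·125/607 = 27.5947
Stratum 2 (Men): n = 369; a·d/n = 53·195/369 = 28.0081; b·c/n = 41·80/369 = 8.8889
OR_MH = (49.7133 + 28.0081) / (27.5947 + 8.8889) = 77.7215 / 36.4836 = 2.13031

2.130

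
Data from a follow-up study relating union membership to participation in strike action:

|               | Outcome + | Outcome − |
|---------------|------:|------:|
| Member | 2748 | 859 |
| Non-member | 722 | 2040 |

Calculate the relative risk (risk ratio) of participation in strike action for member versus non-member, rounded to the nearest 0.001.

2.914

Cells: a = 2748, b = 859, c = 722, d = 2040.
Risk in exposed = 2748/3607 = 0.76185; risk in unexposed = 722/2762 = 0.26140.
RR = 0.76185 / 0.26140 = 2.91445
The risk among the exposed is 2.91 times that among the unexposed.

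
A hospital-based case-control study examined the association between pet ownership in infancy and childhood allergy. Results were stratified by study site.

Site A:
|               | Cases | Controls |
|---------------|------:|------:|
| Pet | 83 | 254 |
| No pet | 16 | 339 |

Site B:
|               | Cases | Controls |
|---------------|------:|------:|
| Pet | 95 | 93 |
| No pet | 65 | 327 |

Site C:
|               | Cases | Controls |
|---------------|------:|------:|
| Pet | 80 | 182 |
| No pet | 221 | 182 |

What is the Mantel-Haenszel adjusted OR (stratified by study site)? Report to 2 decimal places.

1.51

OR_MH = Σ(aᵢdᵢ/nᵢ) / Σ(bᵢcᵢ/nᵢ), where nᵢ is the stratum total.
Stratum 1 (Site A): n = 692; a·d/n = 83·339/692 = 40.6604; b·c/n = 254·16/692 = 5.8728
Stratum 2 (Site B): n = 580; a·d/n = 95·327/580 = 53.5603; b·c/n = 93·65/580 = 10.4224
Stratum 3 (Site C): n = 665; a·d/n = 80·182/665 = 21.8947; b·c/n = 182·221/665 = 60.4842
OR_MH = (40.6604 + 53.5603 + 21.8947) / (5.8728 + 10.4224 + 60.4842) = 116.1155 / 76.7795 = 1.51232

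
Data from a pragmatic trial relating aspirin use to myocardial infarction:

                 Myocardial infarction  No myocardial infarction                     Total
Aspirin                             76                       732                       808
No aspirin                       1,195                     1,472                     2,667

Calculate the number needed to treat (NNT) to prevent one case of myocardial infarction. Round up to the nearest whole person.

Risk in treated group = 76/808 = 0.09406; risk in control = 1195/2667 = 0.44807.
Absolute risk reduction = 0.44807 − 0.09406 = 0.35401
NNT = 1 / ARR = 1 / 0.35401 = 2.825 → round up → 3

3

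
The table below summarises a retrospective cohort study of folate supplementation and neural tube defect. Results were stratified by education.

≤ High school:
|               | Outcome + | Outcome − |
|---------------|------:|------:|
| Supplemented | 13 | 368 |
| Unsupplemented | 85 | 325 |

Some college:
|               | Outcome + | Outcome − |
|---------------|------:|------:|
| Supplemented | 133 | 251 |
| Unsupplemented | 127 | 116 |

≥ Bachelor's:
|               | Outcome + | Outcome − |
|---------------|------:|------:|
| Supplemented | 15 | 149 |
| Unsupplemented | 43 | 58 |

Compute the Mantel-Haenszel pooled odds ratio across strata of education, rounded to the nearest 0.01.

OR_MH = Σ(aᵢdᵢ/nᵢ) / Σ(bᵢcᵢ/nᵢ), where nᵢ is the stratum total.
Stratum 1 (≤ High school): n = 791; a·d/n = 13·325/791 = 5.3413; b·c/n = 368·85/791 = 39.5449
Stratum 2 (Some college): n = 627; a·d/n = 133·116/627 = 24.6061; b·c/n = 251·127/627 = 50.8405
Stratum 3 (≥ Bachelor's): n = 265; a·d/n = 15·58/265 = 3.2830; b·c/n = 149·43/265 = 24.1774
OR_MH = (5.3413 + 24.6061 + 3.2830) / (39.5449 + 50.8405 + 24.1774) = 33.2304 / 114.5627 = 0.29006

0.29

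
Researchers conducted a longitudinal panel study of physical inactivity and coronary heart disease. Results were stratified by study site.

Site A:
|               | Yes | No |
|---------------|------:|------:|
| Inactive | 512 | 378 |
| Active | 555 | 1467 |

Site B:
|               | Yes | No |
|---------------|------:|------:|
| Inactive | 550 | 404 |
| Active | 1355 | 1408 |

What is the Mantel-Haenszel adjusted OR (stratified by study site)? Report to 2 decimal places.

OR_MH = Σ(aᵢdᵢ/nᵢ) / Σ(bᵢcᵢ/nᵢ), where nᵢ is the stratum total.
Stratum 1 (Site A): n = 2912; a·d/n = 512·1467/2912 = 257.9341; b·c/n = 378·555/2912 = 72.0433
Stratum 2 (Site B): n = 3717; a·d/n = 550·1408/3717 = 208.3401; b·c/n = 404·1355/3717 = 147.2747
OR_MH = (257.9341 + 208.3401) / (72.0433 + 147.2747) = 466.2741 / 219.3180 = 2.12602

2.13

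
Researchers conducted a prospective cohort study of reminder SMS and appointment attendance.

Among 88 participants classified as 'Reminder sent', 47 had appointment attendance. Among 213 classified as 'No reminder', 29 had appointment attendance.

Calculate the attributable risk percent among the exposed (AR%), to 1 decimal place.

From the description: a = 47, b = 41, c = 29, d = 184.
Risk in exposed = 47/88 = 0.53409; risk in unexposed = 29/213 = 0.13615.
RR = 0.53409/0.13615 = 3.92281
AR% = (RR − 1)/RR × 100 = (3.92281 − 1)/3.92281 × 100 = 74.5080%

74.5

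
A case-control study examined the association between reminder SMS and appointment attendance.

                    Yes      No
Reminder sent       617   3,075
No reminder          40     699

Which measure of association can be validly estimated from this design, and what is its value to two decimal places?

3.51

Cells: a = 617, b = 3075, c = 40, d = 699.
This is a case-control study: participants were sampled on outcome status, so risks in the source population cannot be estimated directly — relative risk is not valid here. The odds ratio is the appropriate measure.
OR = (a·d)/(b·c) = (617 × 699) / (3075 × 40) = 431283 / 123000 = 3.50637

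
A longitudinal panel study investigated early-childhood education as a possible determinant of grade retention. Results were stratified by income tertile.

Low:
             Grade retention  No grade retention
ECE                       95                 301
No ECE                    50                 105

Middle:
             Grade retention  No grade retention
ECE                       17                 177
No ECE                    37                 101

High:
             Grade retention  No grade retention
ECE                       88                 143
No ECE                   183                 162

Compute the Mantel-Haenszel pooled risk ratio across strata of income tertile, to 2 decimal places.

0.66

RR_MH = Σ(aᵢ·n₀ᵢ/nᵢ) / Σ(cᵢ·n₁ᵢ/nᵢ), with n₁ᵢ = aᵢ+bᵢ (exposed), n₀ᵢ = cᵢ+dᵢ (unexposed), nᵢ = n₁ᵢ+n₀ᵢ.
Stratum 1 (Low): n₁ = 396, n₀ = 155, n = 551; a·n₀/n = 95·155/551 = 26.7241; c·n₁/n = 50·396/551 = 35.9347
Stratum 2 (Middle): n₁ = 194, n₀ = 138, n = 332; a·n₀/n = 17·138/332 = 7.0663; c·n₁/n = 37·194/332 = 21.6205
Stratum 3 (High): n₁ = 231, n₀ = 345, n = 576; a·n₀/n = 88·345/576 = 52.7083; c·n₁/n = 183·231/576 = 73.3906
RR_MH = (26.7241 + 7.0663 + 52.7083) / (35.9347 + 21.6205 + 73.3906) = 86.4987 / 130.9458 = 0.66057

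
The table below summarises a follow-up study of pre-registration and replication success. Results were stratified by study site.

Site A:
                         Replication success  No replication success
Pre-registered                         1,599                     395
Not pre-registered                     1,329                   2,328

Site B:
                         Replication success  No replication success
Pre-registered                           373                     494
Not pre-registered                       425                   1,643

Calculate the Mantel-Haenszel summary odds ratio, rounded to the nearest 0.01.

5.28

OR_MH = Σ(aᵢdᵢ/nᵢ) / Σ(bᵢcᵢ/nᵢ), where nᵢ is the stratum total.
Stratum 1 (Site A): n = 5651; a·d/n = 1599·2328/5651 = 658.7280; b·c/n = 395·1329/5651 = 92.8959
Stratum 2 (Site B): n = 2935; a·d/n = 373·1643/2935 = 208.8037; b·c/n = 494·425/2935 = 71.5332
OR_MH = (658.7280 + 208.8037) / (92.8959 + 71.5332) = 867.5318 / 164.4292 = 5.27602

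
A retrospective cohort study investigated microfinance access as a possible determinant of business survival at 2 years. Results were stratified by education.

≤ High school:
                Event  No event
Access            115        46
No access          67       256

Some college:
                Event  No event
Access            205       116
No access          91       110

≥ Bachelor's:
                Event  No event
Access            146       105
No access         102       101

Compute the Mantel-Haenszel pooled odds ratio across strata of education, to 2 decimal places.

2.72

OR_MH = Σ(aᵢdᵢ/nᵢ) / Σ(bᵢcᵢ/nᵢ), where nᵢ is the stratum total.
Stratum 1 (≤ High school): n = 484; a·d/n = 115·256/484 = 60.8264; b·c/n = 46·67/484 = 6.3678
Stratum 2 (Some college): n = 522; a·d/n = 205·110/522 = 43.1992; b·c/n = 116·91/522 = 20.2222
Stratum 3 (≥ Bachelor's): n = 454; a·d/n = 146·101/454 = 32.4802; b·c/n = 105·102/454 = 23.5903
OR_MH = (60.8264 + 43.1992 + 32.4802) / (6.3678 + 20.2222 + 23.5903) = 136.5059 / 50.1803 = 2.72031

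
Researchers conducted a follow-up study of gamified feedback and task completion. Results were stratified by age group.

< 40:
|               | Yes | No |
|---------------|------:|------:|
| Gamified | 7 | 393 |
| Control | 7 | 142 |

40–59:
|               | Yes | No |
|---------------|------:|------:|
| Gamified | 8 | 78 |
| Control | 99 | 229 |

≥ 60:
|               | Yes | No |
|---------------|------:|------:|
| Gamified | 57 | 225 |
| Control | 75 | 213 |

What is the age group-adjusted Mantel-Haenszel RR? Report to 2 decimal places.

0.59

RR_MH = Σ(aᵢ·n₀ᵢ/nᵢ) / Σ(cᵢ·n₁ᵢ/nᵢ), with n₁ᵢ = aᵢ+bᵢ (exposed), n₀ᵢ = cᵢ+dᵢ (unexposed), nᵢ = n₁ᵢ+n₀ᵢ.
Stratum 1 (< 40): n₁ = 400, n₀ = 149, n = 549; a·n₀/n = 7·149/549 = 1.8998; c·n₁/n = 7·400/549 = 5.1002
Stratum 2 (40–59): n₁ = 86, n₀ = 328, n = 414; a·n₀/n = 8·328/414 = 6.3382; c·n₁/n = 99·86/414 = 20.5652
Stratum 3 (≥ 60): n₁ = 282, n₀ = 288, n = 570; a·n₀/n = 57·288/570 = 28.8000; c·n₁/n = 75·282/570 = 37.1053
RR_MH = (1.8998 + 6.3382 + 28.8000) / (5.1002 + 20.5652 + 37.1053) = 37.0380 / 62.7707 = 0.59005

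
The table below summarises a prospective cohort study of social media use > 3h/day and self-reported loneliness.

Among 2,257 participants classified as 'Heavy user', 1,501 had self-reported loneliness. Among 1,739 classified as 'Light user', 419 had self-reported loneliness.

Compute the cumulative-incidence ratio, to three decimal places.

From the description: a = 1501, b = 756, c = 419, d = 1320.
Risk in exposed = 1501/2257 = 0.66504; risk in unexposed = 419/1739 = 0.24094.
RR = 0.66504 / 0.24094 = 2.76016
The risk among the exposed is 2.76 times that among the unexposed.

2.760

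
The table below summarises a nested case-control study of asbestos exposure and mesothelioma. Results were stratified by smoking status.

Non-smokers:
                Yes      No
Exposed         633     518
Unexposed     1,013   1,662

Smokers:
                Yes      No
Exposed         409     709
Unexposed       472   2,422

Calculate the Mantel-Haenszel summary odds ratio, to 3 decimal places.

OR_MH = Σ(aᵢdᵢ/nᵢ) / Σ(bᵢcᵢ/nᵢ), where nᵢ is the stratum total.
Stratum 1 (Non-smokers): n = 3826; a·d/n = 633·1662/3826 = 274.9728; b·c/n = 518·1013/3826 = 137.1495
Stratum 2 (Smokers): n = 4012; a·d/n = 409·2422/4012 = 246.9088; b·c/n = 709·472/4012 = 83.4118
OR_MH = (274.9728 + 246.9088) / (137.1495 + 83.4118) = 521.8816 / 220.5613 = 2.36615

2.366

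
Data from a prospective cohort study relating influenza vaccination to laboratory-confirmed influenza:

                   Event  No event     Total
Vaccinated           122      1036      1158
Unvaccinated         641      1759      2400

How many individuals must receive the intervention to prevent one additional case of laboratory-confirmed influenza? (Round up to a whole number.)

7

Risk in treated group = 122/1158 = 0.10535; risk in control = 641/2400 = 0.26708.
Absolute risk reduction = 0.26708 − 0.10535 = 0.16173
NNT = 1 / ARR = 1 / 0.16173 = 6.183 → round up → 7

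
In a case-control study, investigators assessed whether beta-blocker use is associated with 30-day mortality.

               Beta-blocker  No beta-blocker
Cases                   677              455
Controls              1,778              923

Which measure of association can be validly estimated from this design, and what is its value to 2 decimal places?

Reading the table with exposure as columns: a = 677 (Beta-blocker, case), b = 1778 (Beta-blocker, non-case), c = 455 (No beta-blocker, case), d = 923.
This is a case-control study: participants were sampled on outcome status, so risks in the source population cannot be estimated directly — relative risk is not valid here. The odds ratio is the appropriate measure.
OR = (a·d)/(b·c) = (677 × 923) / (1778 × 455) = 624871 / 808990 = 0.77241

0.77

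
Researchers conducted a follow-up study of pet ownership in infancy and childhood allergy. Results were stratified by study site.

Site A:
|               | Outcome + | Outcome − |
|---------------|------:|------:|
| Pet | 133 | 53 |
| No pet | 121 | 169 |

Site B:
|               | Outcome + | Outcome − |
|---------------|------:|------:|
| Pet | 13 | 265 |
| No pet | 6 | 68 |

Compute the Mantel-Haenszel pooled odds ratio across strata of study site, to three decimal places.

OR_MH = Σ(aᵢdᵢ/nᵢ) / Σ(bᵢcᵢ/nᵢ), where nᵢ is the stratum total.
Stratum 1 (Site A): n = 476; a·d/n = 133·169/476 = 47.2206; b·c/n = 53·121/476 = 13.4727
Stratum 2 (Site B): n = 352; a·d/n = 13·68/352 = 2.5114; b·c/n = 265·6/352 = 4.5170
OR_MH = (47.2206 + 2.5114) / (13.4727 + 4.5170) = 49.7320 / 17.9897 = 2.76446

2.764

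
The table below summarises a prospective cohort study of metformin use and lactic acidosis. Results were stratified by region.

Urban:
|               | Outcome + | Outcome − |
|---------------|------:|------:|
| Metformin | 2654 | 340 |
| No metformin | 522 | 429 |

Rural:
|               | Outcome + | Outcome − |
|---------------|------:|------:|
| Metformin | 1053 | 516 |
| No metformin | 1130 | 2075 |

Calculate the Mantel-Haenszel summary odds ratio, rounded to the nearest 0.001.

OR_MH = Σ(aᵢdᵢ/nᵢ) / Σ(bᵢcᵢ/nᵢ), where nᵢ is the stratum total.
Stratum 1 (Urban): n = 3945; a·d/n = 2654·429/3945 = 288.6099; b·c/n = 340·522/3945 = 44.9886
Stratum 2 (Rural): n = 4774; a·d/n = 1053·2075/4774 = 457.6822; b·c/n = 516·1130/4774 = 122.1366
OR_MH = (288.6099 + 457.6822) / (44.9886 + 122.1366) = 746.2921 / 167.1252 = 4.46547

4.465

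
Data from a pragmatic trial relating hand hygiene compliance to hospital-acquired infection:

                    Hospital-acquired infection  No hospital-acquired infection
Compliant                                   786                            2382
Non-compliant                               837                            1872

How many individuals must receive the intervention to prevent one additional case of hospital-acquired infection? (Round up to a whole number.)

Risk in treated group = 786/3168 = 0.24811; risk in control = 837/2709 = 0.30897.
Absolute risk reduction = 0.30897 − 0.24811 = 0.06086
NNT = 1 / ARR = 1 / 0.06086 = 16.430 → round up → 17

17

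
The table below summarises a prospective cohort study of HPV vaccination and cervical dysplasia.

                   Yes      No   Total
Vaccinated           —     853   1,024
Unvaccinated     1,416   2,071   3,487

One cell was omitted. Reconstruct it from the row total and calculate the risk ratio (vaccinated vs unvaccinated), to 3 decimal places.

0.411

The missing cell is in the exposed row: 1024 − 853 = 171.
So a = 171, b = 853, c = 1416, d = 2071.
RR = [a/(a+b)] / [c/(c+d)] = (171/1024) / (1416/3487) = 0.16699/0.40608 = 0.41123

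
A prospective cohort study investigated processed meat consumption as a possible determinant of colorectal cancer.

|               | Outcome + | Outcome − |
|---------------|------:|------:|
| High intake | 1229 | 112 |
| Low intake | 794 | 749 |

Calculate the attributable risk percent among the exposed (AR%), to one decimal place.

43.9

Cells: a = 1229, b = 112, c = 794, d = 749.
Risk in exposed = 1229/1341 = 0.91648; risk in unexposed = 794/1543 = 0.51458.
RR = 0.91648/0.51458 = 1.78102
AR% = (RR − 1)/RR × 100 = (1.78102 − 1)/1.78102 × 100 = 43.8524%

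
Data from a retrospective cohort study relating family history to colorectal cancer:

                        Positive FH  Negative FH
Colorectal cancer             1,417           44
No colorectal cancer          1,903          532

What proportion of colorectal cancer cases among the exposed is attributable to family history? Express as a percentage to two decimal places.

Reading the table with exposure as columns: a = 1417 (Positive FH, case), b = 1903 (Positive FH, non-case), c = 44 (Negative FH, case), d = 532.
Risk in exposed = 1417/3320 = 0.42681; risk in unexposed = 44/576 = 0.07639.
RR = 0.42681/0.07639 = 5.58729
AR% = (RR − 1)/RR × 100 = (5.58729 − 1)/5.58729 × 100 = 82.1023%

82.10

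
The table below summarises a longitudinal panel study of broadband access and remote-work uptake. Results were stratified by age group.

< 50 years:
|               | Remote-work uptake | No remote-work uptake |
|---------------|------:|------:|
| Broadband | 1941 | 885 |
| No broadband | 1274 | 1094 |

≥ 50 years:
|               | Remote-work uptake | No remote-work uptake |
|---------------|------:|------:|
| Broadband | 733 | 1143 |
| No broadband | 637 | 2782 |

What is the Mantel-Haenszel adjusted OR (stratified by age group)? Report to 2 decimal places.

2.24

OR_MH = Σ(aᵢdᵢ/nᵢ) / Σ(bᵢcᵢ/nᵢ), where nᵢ is the stratum total.
Stratum 1 (< 50 years): n = 5194; a·d/n = 1941·1094/5194 = 408.8283; b·c/n = 885·1274/5194 = 217.0755
Stratum 2 (≥ 50 years): n = 5295; a·d/n = 733·2782/5295 = 385.1192; b·c/n = 1143·637/5295 = 137.5054
OR_MH = (408.8283 + 385.1192) / (217.0755 + 137.5054) = 793.9474 / 354.5809 = 2.23912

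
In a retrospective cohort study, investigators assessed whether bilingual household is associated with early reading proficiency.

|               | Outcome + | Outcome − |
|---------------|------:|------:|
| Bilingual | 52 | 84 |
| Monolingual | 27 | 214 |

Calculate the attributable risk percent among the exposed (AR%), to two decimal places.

70.70

Cells: a = 52, b = 84, c = 27, d = 214.
Risk in exposed = 52/136 = 0.38235; risk in unexposed = 27/241 = 0.11203.
RR = 0.38235/0.11203 = 3.41285
AR% = (RR − 1)/RR × 100 = (3.41285 − 1)/3.41285 × 100 = 70.6990%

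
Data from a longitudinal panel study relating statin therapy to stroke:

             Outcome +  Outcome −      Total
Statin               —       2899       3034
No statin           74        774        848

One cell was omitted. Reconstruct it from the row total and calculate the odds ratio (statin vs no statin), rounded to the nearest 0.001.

The missing cell is in the exposed row: 3034 − 2899 = 135.
So a = 135, b = 2899, c = 74, d = 774.
OR = (a·d)/(b·c) = (135 × 774) / (2899 × 74) = 104490 / 214526 = 0.48707

0.487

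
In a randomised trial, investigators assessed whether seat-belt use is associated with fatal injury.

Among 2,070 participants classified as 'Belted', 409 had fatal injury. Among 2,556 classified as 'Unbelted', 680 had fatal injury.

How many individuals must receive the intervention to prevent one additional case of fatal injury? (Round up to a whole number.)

Risk in treated group = 409/2070 = 0.19758; risk in control = 680/2556 = 0.26604.
Absolute risk reduction = 0.26604 − 0.19758 = 0.06846
NNT = 1 / ARR = 1 / 0.06846 = 14.608 → round up → 15

15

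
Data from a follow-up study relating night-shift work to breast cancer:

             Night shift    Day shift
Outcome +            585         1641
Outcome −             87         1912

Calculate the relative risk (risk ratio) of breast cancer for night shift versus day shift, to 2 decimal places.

1.88

Reading the table with exposure as columns: a = 585 (Night shift, case), b = 87 (Night shift, non-case), c = 1641 (Day shift, case), d = 1912.
Risk in exposed = 585/672 = 0.87054; risk in unexposed = 1641/3553 = 0.46186.
RR = 0.87054 / 0.46186 = 1.88483
The risk among the exposed is 1.88 times that among the unexposed.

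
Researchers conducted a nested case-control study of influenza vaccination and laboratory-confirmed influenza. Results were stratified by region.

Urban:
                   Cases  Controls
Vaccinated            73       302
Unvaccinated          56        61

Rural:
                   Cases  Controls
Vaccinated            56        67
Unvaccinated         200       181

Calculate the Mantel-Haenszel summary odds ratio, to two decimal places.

0.48

OR_MH = Σ(aᵢdᵢ/nᵢ) / Σ(bᵢcᵢ/nᵢ), where nᵢ is the stratum total.
Stratum 1 (Urban): n = 492; a·d/n = 73·61/492 = 9.0508; b·c/n = 302·56/492 = 34.3740
Stratum 2 (Rural): n = 504; a·d/n = 56·181/504 = 20.1111; b·c/n = 67·200/504 = 26.5873
OR_MH = (9.0508 + 20.1111) / (34.3740 + 26.5873) = 29.1619 / 60.9613 = 0.47837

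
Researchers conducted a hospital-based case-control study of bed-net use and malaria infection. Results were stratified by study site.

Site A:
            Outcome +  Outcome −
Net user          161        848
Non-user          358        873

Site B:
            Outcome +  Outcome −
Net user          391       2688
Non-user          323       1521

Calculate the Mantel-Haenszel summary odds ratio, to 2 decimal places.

0.59

OR_MH = Σ(aᵢdᵢ/nᵢ) / Σ(bᵢcᵢ/nᵢ), where nᵢ is the stratum total.
Stratum 1 (Site A): n = 2240; a·d/n = 161·873/2240 = 62.7469; b·c/n = 848·358/2240 = 135.5286
Stratum 2 (Site B): n = 4923; a·d/n = 391·1521/4923 = 120.8026; b·c/n = 2688·323/4923 = 176.3608
OR_MH = (62.7469 + 120.8026) / (135.5286 + 176.3608) = 183.5494 / 311.8893 = 0.58851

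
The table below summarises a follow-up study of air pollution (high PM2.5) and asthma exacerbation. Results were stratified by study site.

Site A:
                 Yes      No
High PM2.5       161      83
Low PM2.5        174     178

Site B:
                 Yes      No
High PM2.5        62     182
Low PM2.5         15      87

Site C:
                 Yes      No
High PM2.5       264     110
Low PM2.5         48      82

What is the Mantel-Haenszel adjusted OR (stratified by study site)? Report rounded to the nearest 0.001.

OR_MH = Σ(aᵢdᵢ/nᵢ) / Σ(bᵢcᵢ/nᵢ), where nᵢ is the stratum total.
Stratum 1 (Site A): n = 596; a·d/n = 161·178/596 = 48.0839; b·c/n = 83·174/596 = 24.2315
Stratum 2 (Site B): n = 346; a·d/n = 62·87/346 = 15.5896; b·c/n = 182·15/346 = 7.8902
Stratum 3 (Site C): n = 504; a·d/n = 264·82/504 = 42.9524; b·c/n = 110·48/504 = 10.4762
OR_MH = (48.0839 + 15.5896 + 42.9524) / (24.2315 + 7.8902 + 10.4762) = 106.6259 / 42.5979 = 2.50308

2.503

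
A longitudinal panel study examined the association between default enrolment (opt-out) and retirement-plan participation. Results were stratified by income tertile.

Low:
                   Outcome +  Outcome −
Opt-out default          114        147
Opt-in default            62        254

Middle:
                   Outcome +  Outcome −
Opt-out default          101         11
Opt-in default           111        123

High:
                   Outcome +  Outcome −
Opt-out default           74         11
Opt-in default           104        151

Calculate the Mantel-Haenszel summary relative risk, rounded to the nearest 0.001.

2.070

RR_MH = Σ(aᵢ·n₀ᵢ/nᵢ) / Σ(cᵢ·n₁ᵢ/nᵢ), with n₁ᵢ = aᵢ+bᵢ (exposed), n₀ᵢ = cᵢ+dᵢ (unexposed), nᵢ = n₁ᵢ+n₀ᵢ.
Stratum 1 (Low): n₁ = 261, n₀ = 316, n = 577; a·n₀/n = 114·316/577 = 62.4333; c·n₁/n = 62·261/577 = 28.0451
Stratum 2 (Middle): n₁ = 112, n₀ = 234, n = 346; a·n₀/n = 101·234/346 = 68.3064; c·n₁/n = 111·112/346 = 35.9306
Stratum 3 (High): n₁ = 85, n₀ = 255, n = 340; a·n₀/n = 74·255/340 = 55.5000; c·n₁/n = 104·85/340 = 26.0000
RR_MH = (62.4333 + 68.3064 + 55.5000) / (28.0451 + 35.9306 + 26.0000) = 186.2396 / 89.9757 = 2.06989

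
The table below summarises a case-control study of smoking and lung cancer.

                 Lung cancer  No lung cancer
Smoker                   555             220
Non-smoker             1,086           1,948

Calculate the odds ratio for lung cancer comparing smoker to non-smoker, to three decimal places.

4.525

Cells: a = 555, b = 220, c = 1086, d = 1948.
OR = (a·d)/(b·c) = (555 × 1948) / (220 × 1086) = 1081140 / 238920 = 4.52511
The odds of lung cancer are about 4.53 times as high in the smoker group.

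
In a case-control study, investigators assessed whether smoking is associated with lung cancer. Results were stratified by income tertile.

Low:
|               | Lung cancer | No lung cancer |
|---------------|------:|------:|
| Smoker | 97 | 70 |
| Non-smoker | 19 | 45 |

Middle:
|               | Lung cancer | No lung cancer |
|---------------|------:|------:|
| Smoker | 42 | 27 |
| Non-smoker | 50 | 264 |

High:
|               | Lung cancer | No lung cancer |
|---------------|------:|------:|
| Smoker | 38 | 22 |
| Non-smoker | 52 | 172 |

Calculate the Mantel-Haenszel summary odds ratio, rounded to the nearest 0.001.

OR_MH = Σ(aᵢdᵢ/nᵢ) / Σ(bᵢcᵢ/nᵢ), where nᵢ is the stratum total.
Stratum 1 (Low): n = 231; a·d/n = 97·45/231 = 18.8961; b·c/n = 70·19/231 = 5.7576
Stratum 2 (Middle): n = 383; a·d/n = 42·264/383 = 28.9504; b·c/n = 27·50/383 = 3.5248
Stratum 3 (High): n = 284; a·d/n = 38·172/284 = 23.0141; b·c/n = 22·52/284 = 4.0282
OR_MH = (18.8961 + 28.9504 + 23.0141) / (5.7576 + 3.5248 + 4.0282) = 70.8606 / 13.3105 = 5.32364

5.324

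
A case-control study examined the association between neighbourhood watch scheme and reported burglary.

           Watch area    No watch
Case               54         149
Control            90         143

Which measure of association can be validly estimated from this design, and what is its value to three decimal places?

0.576

Reading the table with exposure as columns: a = 54 (Watch area, case), b = 90 (Watch area, non-case), c = 149 (No watch, case), d = 143.
This is a case-control study: participants were sampled on outcome status, so risks in the source population cannot be estimated directly — relative risk is not valid here. The odds ratio is the appropriate measure.
OR = (a·d)/(b·c) = (54 × 143) / (90 × 149) = 7722 / 13410 = 0.57584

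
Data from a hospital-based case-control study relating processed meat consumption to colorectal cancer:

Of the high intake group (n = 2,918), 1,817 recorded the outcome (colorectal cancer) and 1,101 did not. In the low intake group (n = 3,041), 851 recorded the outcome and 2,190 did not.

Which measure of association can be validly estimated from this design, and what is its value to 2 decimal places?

4.25

From the description: a = 1817, b = 1101, c = 851, d = 2190.
This is a hospital-based case-control study: participants were sampled on outcome status, so risks in the source population cannot be estimated directly — relative risk is not valid here. The odds ratio is the appropriate measure.
OR = (a·d)/(b·c) = (1817 × 2190) / (1101 × 851) = 3979230 / 936951 = 4.24700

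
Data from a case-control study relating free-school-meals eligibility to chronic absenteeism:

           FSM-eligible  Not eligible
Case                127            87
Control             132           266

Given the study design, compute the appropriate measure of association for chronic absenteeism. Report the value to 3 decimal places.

2.942

Reading the table with exposure as columns: a = 127 (FSM-eligible, case), b = 132 (FSM-eligible, non-case), c = 87 (Not eligible, case), d = 266.
This is a case-control study: participants were sampled on outcome status, so risks in the source population cannot be estimated directly — relative risk is not valid here. The odds ratio is the appropriate measure.
OR = (a·d)/(b·c) = (127 × 266) / (132 × 87) = 33782 / 11484 = 2.94166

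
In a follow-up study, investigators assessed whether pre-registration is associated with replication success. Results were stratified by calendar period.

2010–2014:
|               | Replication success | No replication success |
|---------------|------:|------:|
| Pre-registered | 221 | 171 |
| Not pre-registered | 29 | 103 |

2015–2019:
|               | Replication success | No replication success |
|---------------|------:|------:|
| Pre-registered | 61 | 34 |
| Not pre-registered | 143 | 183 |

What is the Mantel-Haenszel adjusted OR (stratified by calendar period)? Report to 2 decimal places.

OR_MH = Σ(aᵢdᵢ/nᵢ) / Σ(bᵢcᵢ/nᵢ), where nᵢ is the stratum total.
Stratum 1 (2010–2014): n = 524; a·d/n = 221·103/524 = 43.4408; b·c/n = 171·29/524 = 9.4637
Stratum 2 (2015–2019): n = 421; a·d/n = 61·183/421 = 26.5154; b·c/n = 34·143/421 = 11.5487
OR_MH = (43.4408 + 26.5154) / (9.4637 + 11.5487) = 69.9563 / 21.0124 = 3.32928

3.33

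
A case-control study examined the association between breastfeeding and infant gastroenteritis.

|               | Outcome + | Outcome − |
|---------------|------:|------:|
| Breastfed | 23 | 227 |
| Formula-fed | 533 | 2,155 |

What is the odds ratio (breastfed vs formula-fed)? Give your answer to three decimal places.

0.410

Cells: a = 23, b = 227, c = 533, d = 2155.
OR = (a·d)/(b·c) = (23 × 2155) / (227 × 533) = 49565 / 120991 = 0.40966
Exposure is associated with lower odds of infant gastroenteritis (OR = 0.41 < 1).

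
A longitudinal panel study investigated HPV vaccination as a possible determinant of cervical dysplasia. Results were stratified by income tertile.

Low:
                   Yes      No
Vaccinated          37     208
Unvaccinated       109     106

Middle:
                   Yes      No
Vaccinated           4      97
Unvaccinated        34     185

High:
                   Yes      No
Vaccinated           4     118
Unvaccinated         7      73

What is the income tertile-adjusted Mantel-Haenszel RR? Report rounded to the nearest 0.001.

0.296

RR_MH = Σ(aᵢ·n₀ᵢ/nᵢ) / Σ(cᵢ·n₁ᵢ/nᵢ), with n₁ᵢ = aᵢ+bᵢ (exposed), n₀ᵢ = cᵢ+dᵢ (unexposed), nᵢ = n₁ᵢ+n₀ᵢ.
Stratum 1 (Low): n₁ = 245, n₀ = 215, n = 460; a·n₀/n = 37·215/460 = 17.2935; c·n₁/n = 109·245/460 = 58.0543
Stratum 2 (Middle): n₁ = 101, n₀ = 219, n = 320; a·n₀/n = 4·219/320 = 2.7375; c·n₁/n = 34·101/320 = 10.7312
Stratum 3 (High): n₁ = 122, n₀ = 80, n = 202; a·n₀/n = 4·80/202 = 1.5842; c·n₁/n = 7·122/202 = 4.2277
RR_MH = (17.2935 + 2.7375 + 1.5842) / (58.0543 + 10.7312 + 4.2277) = 21.6151 / 73.0133 = 0.29604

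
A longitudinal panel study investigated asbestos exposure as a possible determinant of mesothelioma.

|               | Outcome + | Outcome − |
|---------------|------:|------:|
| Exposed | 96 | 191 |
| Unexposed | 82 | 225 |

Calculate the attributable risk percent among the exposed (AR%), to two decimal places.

Cells: a = 96, b = 191, c = 82, d = 225.
Risk in exposed = 96/287 = 0.33449; risk in unexposed = 82/307 = 0.26710.
RR = 0.33449/0.26710 = 1.25232
AR% = (RR − 1)/RR × 100 = (1.25232 − 1)/1.25232 × 100 = 20.1479%

20.15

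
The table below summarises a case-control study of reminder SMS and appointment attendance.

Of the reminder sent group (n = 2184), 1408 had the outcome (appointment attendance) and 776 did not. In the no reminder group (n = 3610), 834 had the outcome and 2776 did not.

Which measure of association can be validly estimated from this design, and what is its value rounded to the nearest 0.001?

6.039

From the description: a = 1408, b = 776, c = 834, d = 2776.
This is a case-control study: participants were sampled on outcome status, so risks in the source population cannot be estimated directly — relative risk is not valid here. The odds ratio is the appropriate measure.
OR = (a·d)/(b·c) = (1408 × 2776) / (776 × 834) = 3908608 / 647184 = 6.03941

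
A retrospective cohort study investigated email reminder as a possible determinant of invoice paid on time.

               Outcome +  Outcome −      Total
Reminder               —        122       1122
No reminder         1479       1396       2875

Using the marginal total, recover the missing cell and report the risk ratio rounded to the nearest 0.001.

The missing cell is in the exposed row: 1122 − 122 = 1000.
So a = 1000, b = 122, c = 1479, d = 1396.
RR = [a/(a+b)] / [c/(c+d)] = (1000/1122) / (1479/2875) = 0.89127/0.51443 = 1.73251

1.733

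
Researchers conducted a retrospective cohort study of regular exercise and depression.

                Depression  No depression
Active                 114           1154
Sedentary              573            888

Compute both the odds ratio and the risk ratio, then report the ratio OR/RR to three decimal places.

0.668

Cells: a = 114, b = 1154, c = 573, d = 888.
OR = (114·888)/(1154·573) = 101232/661242 = 0.15309
Risk in exposed = 114/1268 = 0.08991; risk in unexposed = 573/1461 = 0.39220; RR = 0.22924
OR/RR = 0.15309 / 0.22924 = 0.66785
The outcome is not rare, so the OR lies further from 1 than the RR.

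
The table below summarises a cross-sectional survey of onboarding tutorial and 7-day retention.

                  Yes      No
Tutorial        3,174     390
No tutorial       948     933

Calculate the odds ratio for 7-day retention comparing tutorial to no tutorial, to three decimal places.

8.010

Cells: a = 3174, b = 390, c = 948, d = 933.
OR = (a·d)/(b·c) = (3174 × 933) / (390 × 948) = 2961342 / 369720 = 8.00969
The odds of 7-day retention are about 8.01 times as high in the tutorial group.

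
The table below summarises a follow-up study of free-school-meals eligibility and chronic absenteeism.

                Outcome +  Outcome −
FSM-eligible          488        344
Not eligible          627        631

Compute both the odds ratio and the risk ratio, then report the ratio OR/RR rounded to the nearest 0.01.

Cells: a = 488, b = 344, c = 627, d = 631.
OR = (488·631)/(344·627) = 307928/215688 = 1.42765
Risk in exposed = 488/832 = 0.58654; risk in unexposed = 627/1258 = 0.49841; RR = 1.17682
OR/RR = 1.42765 / 1.17682 = 1.21315
The outcome is not rare, so the OR lies further from 1 than the RR.

1.21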